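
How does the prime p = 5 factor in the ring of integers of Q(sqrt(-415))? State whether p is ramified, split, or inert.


K = Q(sqrt(-415)). Since d mod 4 = 1, disc(K) = -415.
Check p | disc: -415 mod 5 = 0.
p divides disc, so p ramifies: (p) = P^2 with e=2, f=1, g=1.
Therefore p is ramified.

ramified


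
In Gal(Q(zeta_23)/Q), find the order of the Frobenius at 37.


The Frobenius at p in Gal(Q(zeta_n)/Q) = (Z/nZ)* is the class of p, so its order is ord_23(37), the smallest k >= 1 with 37^k = 1 mod 23.
n = 23 = 23, phi(23) = 22; the order divides phi(n).
Divisors of 22: 1, 2, 11, 22
Repeated squaring mod 23: 37^1 = 14, 37^2 = 12, 37^4 = 6, 37^8 = 13, 37^16 = 8
Test divisors in increasing order:
  k=1: 37^1 = 14 mod 23
  k=2: 37^2 = 12 mod 23
  k=11: 37^11 = 13 * 12 * 14 = 22 mod 23
  k=22: 37^22 = 8 * 6 * 12 = 1 mod 23  <- first divisor giving 1
Order = 22

22


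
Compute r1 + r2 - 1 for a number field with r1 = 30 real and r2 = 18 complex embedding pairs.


By Dirichlet's unit theorem:
rank = r1 + r2 - 1
= 30 + 18 - 1
= 47

47


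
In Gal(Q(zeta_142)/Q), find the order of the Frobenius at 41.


The Frobenius at p in Gal(Q(zeta_n)/Q) = (Z/nZ)* is the class of p, so its order is ord_142(41), the smallest k >= 1 with 41^k = 1 mod 142.
n = 142 = 2 * 71, phi(142) = 70; the order divides phi(n).
Divisors of 70: 1, 2, 5, 7, 10, 14, 35, 70
Repeated squaring mod 142: 41^1 = 41, 41^2 = 119, 41^4 = 103, 41^8 = 101, 41^16 = 119, 41^32 = 103, 41^64 = 101
Test divisors in increasing order:
  k=1: 41^1 = 41 mod 142
  k=2: 41^2 = 119 mod 142
  k=5: 41^5 = 103 * 41 = 105 mod 142
  k=7: 41^7 = 103 * 119 * 41 = 141 mod 142
  k=10: 41^10 = 101 * 119 = 91 mod 142
  k=14: 41^14 = 101 * 103 * 119 = 1 mod 142  <- first divisor giving 1
Order = 14

14


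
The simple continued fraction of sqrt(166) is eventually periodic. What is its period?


Run the CF algorithm for sqrt(166).
a_0 = floor(sqrt(166)) = 12; set m_0=0, q_0=1.
Recurrence: m' = q*a - m,  q' = (d - m'^2)/q,  a' = floor((a_0 + m')/q').
  step 1: m=12, q=22, a=1
  step 2: m=10, q=3, a=7
  step 3: m=11, q=15, a=1
  step 4: m=4, q=10, a=1
  step 5: m=6, q=13, a=1
  step 6: m=7, q=9, a=2
  step 7: m=11, q=5, a=4
  step 8: m=9, q=17, a=1
  step 9: m=8, q=6, a=3
  step 10: m=10, q=11, a=2
  step 11: m=12, q=2, a=12
  step 12: m=12, q=11, a=2
  step 13: m=10, q=6, a=3
  step 14: m=8, q=17, a=1
  step 15: m=9, q=5, a=4
  step 16: m=11, q=9, a=2
  step 17: m=7, q=13, a=1
  step 18: m=6, q=10, a=1
  step 19: m=4, q=15, a=1
  step 20: m=11, q=3, a=7
  step 21: m=10, q=22, a=1
  step 22: m=12, q=1, a=24
a_22 = 2*a_0 = 24, so the period closes here.
sqrt(166) = [12; 1, 7, 1, 1, 1, 2, 4, 1, 3, 2, 12, 2, 3, 1, 4, 2, 1, 1, 1, 7, 1, 24]
Period length = 22

22


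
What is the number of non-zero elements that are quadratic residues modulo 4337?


For prime p, the number of non-zero quadratic residues is (p-1)/2.
= (4337-1)/2
= 2168

2168


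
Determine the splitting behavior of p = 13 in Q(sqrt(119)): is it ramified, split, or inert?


K = Q(sqrt(119)). Since d mod 4 = 3, disc(K) = 476.
Check p | disc: 476 mod 13 = 8.
p does not divide disc. Compute Legendre symbol (d/p):
2^((13-1)/2) mod 13 = -1
(d/p) = -1, so p is inert: (p) stays prime with e=1, f=2, g=1.
Therefore p is inert.

inert


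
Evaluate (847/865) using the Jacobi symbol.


Compute (847/865) via quadratic reciprocity:
  reciprocity: (847/865) -> +(865/847)
  reduce: (18/847)
  pull out 2: (2/847) = +1  (since 847 mod 8 = 7)
  reciprocity: (9/847) -> +(847/9)
  reduce: (1/9)
  (1/9) = 1
Product of signs = 1

1


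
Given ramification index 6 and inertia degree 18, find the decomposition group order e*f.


|D_P| = e * f
= 6 * 18
= 108

108


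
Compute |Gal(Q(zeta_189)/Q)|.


|Gal(Q(zeta_189)/Q)| = phi(189)
= 108

108


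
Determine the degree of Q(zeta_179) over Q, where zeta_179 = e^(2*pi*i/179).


The degree equals Euler's totient phi(179).
179 = 179
phi(179) = 178

178


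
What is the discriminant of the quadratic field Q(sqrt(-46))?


For K = Q(sqrt(d)) with d squarefree: disc(K) = d if d = 1 mod 4, and disc(K) = 4d if d = 2 or 3 mod 4.
Here d = -46, and d mod 4 = 2.
d = 2 mod 4, not 1 (O_K = Z[sqrt(d)]), so disc(K) = 4d = 4 * (-46) = -184

-184


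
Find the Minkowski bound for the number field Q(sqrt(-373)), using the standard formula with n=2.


d = -373, d mod 4 = 3, so disc(K) = 4d = -1492; |disc(K)| = 1492
Imaginary quadratic field, so n = 2, s = r2 = 1, r1 = 0
M = (n!/n^n) * (4/pi)^s * sqrt(|disc(K)|) = (2!/2^2) * (4/pi)^1 * sqrt(1492)
= 0.5 * 1.273240 * 38.626416
= 24.5903

24.5903


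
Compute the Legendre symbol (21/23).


p = 23 is prime, so compute (21/23) with the reciprocity algorithm (Jacobi-symbol steps: pull out 2s via (2/n), flip via reciprocity, reduce):
  reciprocity: (21/23) -> +(23/21)
  reduce: (2/21)
  pull out 2: (2/21) = -1  (since 21 mod 8 = 5)
  (1/21) = 1
Product of signs = -1
(21/23) = -1

-1


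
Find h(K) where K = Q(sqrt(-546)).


K = Q(sqrt(-546)). d mod 4 = 2, so D = disc(K) = 4d = -2184
h(K) equals the number of primitive reduced positive-definite forms (a, b, c) = a*x^2 + b*x*y + c*y^2 with b^2 - 4ac = D,
where reduced means |b| <= a <= c, with b >= 0 whenever |b| = a or a = c, and primitive means gcd(a, b, c) = 1.
Reduced forces 3a^2 <= |D| = 2184, so 1 <= a <= 26; b must have the parity of D, and c = (b^2 - D)/(4a) must be an integer >= a.
Enumerate a = 1..26, b in [-a, a]:
  a=1: (1, 0, 546)  [1]
  a=2: (2, 0, 273)  [1]
  a=3: (3, 0, 182)  [1]
  a=4: none
  a=5: (5, -4, 110), (5, 4, 110)  [2]
  a=6: (6, 0, 91)  [1]
  a=7: (7, 0, 78)  [1]
  a=8..9: none
  a=10: (10, -4, 55), (10, 4, 55)  [2]
  a=11: (11, -4, 50), (11, 4, 50)  [2]
  a=12: none
  a=13: (13, 0, 42)  [1]
  a=14: (14, 0, 39)  [1]
  a=15: (15, -6, 37), (15, 6, 37)  [2]
  a=16: none
  a=17: (17, -14, 35), (17, 14, 35)  [2]
  a=18: none
  a=19: (19, -18, 33), (19, 18, 33)  [2]
  a=20: none
  a=21: (21, 0, 26)  [1]
  a=22: (22, -4, 25), (22, 4, 25)  [2]
  a=23: (23, -22, 29), (23, 22, 29)  [2]
  a=24..26: none
Total reduced forms: 1 + 1 + 1 + 2 + 1 + 1 + 2 + 2 + 1 + 1 + 2 + 2 + 2 + 1 + 2 + 2 = 24
h = 24

24


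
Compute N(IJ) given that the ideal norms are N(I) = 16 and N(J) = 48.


N(IJ) = N(I) * N(J)
= 16 * 48
= 768

768


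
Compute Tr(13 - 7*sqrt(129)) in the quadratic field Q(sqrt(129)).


Tr(a + b*sqrt(d)) = (a + b*sqrt(d)) + (a - b*sqrt(d)) = 2a
= 2 * (13)
= 26

26


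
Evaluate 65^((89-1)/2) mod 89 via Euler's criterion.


p = 89 is prime and the exponent is (p-1)/2 = 44, so by Euler's criterion 65^44 = (65/89) = +1 or -1 mod 89.
Compute by square-and-multiply:
  44 = 32 + 8 + 4 (binary 101100)
  Repeated squaring mod 89: 65^1 = 65, 65^2 = 42, 65^4 = 73, 65^8 = 78, 65^16 = 32, 65^32 = 45
  65^44 = 65^32 * 65^8 * 65^4 = 45 * 78 * 73 mod 89
    45 * 78 = 3510 = 39 mod 89
    39 * 73 = 2847 = 88 mod 89
  65^44 = 88 mod 89
Result 88 = p - 1 = -1 mod 89: 65 is a quadratic non-residue mod 89. As a residue in [0, p-1] the value is 88.
65^44 mod 89 = 88

88


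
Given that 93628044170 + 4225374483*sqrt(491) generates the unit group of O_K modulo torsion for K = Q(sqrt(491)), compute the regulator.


epsilon = 93628044170 + 4225374483*sqrt(491)
= 1.8726e+11
R = ln(1.8726e+11)
= 25.9557

25.9557


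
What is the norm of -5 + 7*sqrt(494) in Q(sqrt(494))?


N(a + b*sqrt(d)) = a^2 - d*b^2
= (-5)^2 - (494)*(7)^2
= 25 - 24206
= -24181

-24181


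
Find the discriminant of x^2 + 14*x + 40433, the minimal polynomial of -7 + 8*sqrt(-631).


The element -7 + 8*sqrt(-631) has minimal polynomial:
x^2 + 14*x + 40433
Discriminant = (14)^2 - 4*(40433)
= 196 - 161732
= -161536

-161536


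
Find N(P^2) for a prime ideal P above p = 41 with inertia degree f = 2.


N(P^a) = p^(a*f)
= 41^(2*2)
= 41^4
= 2825761

2825761


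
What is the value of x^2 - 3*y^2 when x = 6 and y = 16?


x^2 - d*y^2
= 6^2 - 3*16^2
= 36 - 768
= -732

-732


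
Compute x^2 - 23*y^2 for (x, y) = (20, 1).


x^2 - d*y^2
= 20^2 - 23*1^2
= 400 - 23
= 377

377


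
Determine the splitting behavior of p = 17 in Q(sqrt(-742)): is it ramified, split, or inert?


K = Q(sqrt(-742)). Since d mod 4 = 2, disc(K) = -2968.
Check p | disc: -2968 mod 17 = 7.
p does not divide disc. Compute Legendre symbol (d/p):
6^((17-1)/2) mod 17 = -1
(d/p) = -1, so p is inert: (p) stays prime with e=1, f=2, g=1.
Therefore p is inert.

inert


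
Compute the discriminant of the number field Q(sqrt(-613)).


For K = Q(sqrt(d)) with d squarefree: disc(K) = d if d = 1 mod 4, and disc(K) = 4d if d = 2 or 3 mod 4.
Here d = -613, and d mod 4 = 3.
d = 3 mod 4, not 1 (O_K = Z[sqrt(d)]), so disc(K) = 4d = 4 * (-613) = -2452

-2452


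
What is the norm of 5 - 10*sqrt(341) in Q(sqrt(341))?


N(a + b*sqrt(d)) = a^2 - d*b^2
= (5)^2 - (341)*(-10)^2
= 25 - 34100
= -34075

-34075


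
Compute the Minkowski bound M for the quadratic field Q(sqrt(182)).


d = 182, d mod 4 = 2, so disc(K) = 4d = 728; |disc(K)| = 728
Real quadratic field, so n = 2, s = r2 = 0, r1 = 2
M = (n!/n^n) * (4/pi)^s * sqrt(|disc(K)|) = (2!/2^2) * (4/pi)^0 * sqrt(728)
= 0.5 * 1.000000 * 26.981475
= 13.4907

13.4907


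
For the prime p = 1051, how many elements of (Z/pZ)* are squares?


For prime p, the number of non-zero quadratic residues is (p-1)/2.
= (1051-1)/2
= 525

525


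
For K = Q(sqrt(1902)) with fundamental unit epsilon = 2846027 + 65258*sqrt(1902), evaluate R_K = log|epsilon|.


epsilon = 2846027 + 65258*sqrt(1902)
= 5.6921e+06
R = ln(5.6921e+06)
= 15.5546

15.5546


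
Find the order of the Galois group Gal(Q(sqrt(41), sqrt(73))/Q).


The 2 square roots of distinct primes are multiplicatively independent over Q,
so [K:Q] = 2^2 and Gal(K/Q) is isomorphic to (Z/2Z)^2.
|Gal| = 2^2 = 4

4


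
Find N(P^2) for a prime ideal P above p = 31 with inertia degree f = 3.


N(P^a) = p^(a*f)
= 31^(2*3)
= 31^6
= 887503681

887503681


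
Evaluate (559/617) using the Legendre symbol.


p = 617 is prime, so compute (559/617) with the reciprocity algorithm (Jacobi-symbol steps: pull out 2s via (2/n), flip via reciprocity, reduce):
  reciprocity: (559/617) -> +(617/559)
  reduce: (58/559)
  pull out 2: (2/559) = +1  (since 559 mod 8 = 7)
  reciprocity: (29/559) -> +(559/29)
  reduce: (8/29)
  pull out 2: (2/29) = -1  (since 29 mod 8 = 5)
  pull out 2: (2/29) = -1  (since 29 mod 8 = 5)
  pull out 2: (2/29) = -1  (since 29 mod 8 = 5)
  (1/29) = 1
Product of signs = -1
(559/617) = -1

-1


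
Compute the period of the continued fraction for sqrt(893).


Run the CF algorithm for sqrt(893).
a_0 = floor(sqrt(893)) = 29; set m_0=0, q_0=1.
Recurrence: m' = q*a - m,  q' = (d - m'^2)/q,  a' = floor((a_0 + m')/q').
  step 1: m=29, q=52, a=1
  step 2: m=23, q=7, a=7
  step 3: m=26, q=31, a=1
  step 4: m=5, q=28, a=1
  step 5: m=23, q=13, a=4
  step 6: m=29, q=4, a=14
  step 7: m=27, q=41, a=1
  step 8: m=14, q=17, a=2
  step 9: m=20, q=29, a=1
  step 10: m=9, q=28, a=1
  step 11: m=19, q=19, a=2
  step 12: m=19, q=28, a=1
  step 13: m=9, q=29, a=1
  step 14: m=20, q=17, a=2
  step 15: m=14, q=41, a=1
  step 16: m=27, q=4, a=14
  step 17: m=29, q=13, a=4
  step 18: m=23, q=28, a=1
  step 19: m=5, q=31, a=1
  step 20: m=26, q=7, a=7
  step 21: m=23, q=52, a=1
  step 22: m=29, q=1, a=58
a_22 = 2*a_0 = 58, so the period closes here.
sqrt(893) = [29; 1, 7, 1, 1, 4, 14, 1, 2, 1, 1, 2, 1, 1, 2, 1, 14, 4, 1, 1, 7, 1, 58]
Period length = 22

22


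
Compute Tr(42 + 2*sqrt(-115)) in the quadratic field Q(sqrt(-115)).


Tr(a + b*sqrt(d)) = (a + b*sqrt(d)) + (a - b*sqrt(d)) = 2a
= 2 * (42)
= 84

84


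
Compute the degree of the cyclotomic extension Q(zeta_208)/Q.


The degree equals Euler's totient phi(208).
208 = 2^4 * 13
phi(208) = 96

96


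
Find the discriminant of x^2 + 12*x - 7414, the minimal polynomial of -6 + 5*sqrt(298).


The element -6 + 5*sqrt(298) has minimal polynomial:
x^2 + 12*x - 7414
Discriminant = (12)^2 - 4*(-7414)
= 144 + 29656
= 29800

29800


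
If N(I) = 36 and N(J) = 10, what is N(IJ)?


N(IJ) = N(I) * N(J)
= 36 * 10
= 360

360


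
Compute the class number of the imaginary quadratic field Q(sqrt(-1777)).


K = Q(sqrt(-1777)). d mod 4 = 3, so D = disc(K) = 4d = -7108
h(K) equals the number of primitive reduced positive-definite forms (a, b, c) = a*x^2 + b*x*y + c*y^2 with b^2 - 4ac = D,
where reduced means |b| <= a <= c, with b >= 0 whenever |b| = a or a = c, and primitive means gcd(a, b, c) = 1.
Reduced forces 3a^2 <= |D| = 7108, so 1 <= a <= 48; b must have the parity of D, and c = (b^2 - D)/(4a) must be an integer >= a.
Enumerate a = 1..48, b in [-a, a]:
  a=1: (1, 0, 1777)  [1]
  a=2: (2, 2, 889)  [1]
  a=3..6: none
  a=7: (7, -2, 254), (7, 2, 254)  [2]
  a=8..10: none
  a=11: (11, -8, 163), (11, 8, 163)  [2]
  a=12: none
  a=13: (13, -4, 137), (13, 4, 137)  [2]
  a=14: (14, -2, 127), (14, 2, 127)  [2]
  a=15..16: none
  a=17: (17, -10, 106), (17, 10, 106)  [2]
  a=18: none
  a=19: (19, -6, 94), (19, 6, 94)  [2]
  a=20..21: none
  a=22: (22, -14, 83), (22, 14, 83)  [2]
  a=23..25: none
  a=26: (26, -22, 73), (26, 22, 73)  [2]
  a=27..33: none
  a=34: (34, -10, 53), (34, 10, 53)  [2]
  a=35..36: none
  a=37: (37, -12, 49), (37, 12, 49)  [2]
  a=38: (38, -6, 47), (38, 6, 47)  [2]
  a=39..48: none
Total reduced forms: 1 + 1 + 2 + 2 + 2 + 2 + 2 + 2 + 2 + 2 + 2 + 2 + 2 = 24
h = 24

24


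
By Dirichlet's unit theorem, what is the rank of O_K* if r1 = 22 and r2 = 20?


By Dirichlet's unit theorem:
rank = r1 + r2 - 1
= 22 + 20 - 1
= 41

41


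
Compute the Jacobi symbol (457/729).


Compute (457/729) via quadratic reciprocity:
  reciprocity: (457/729) -> +(729/457)
  reduce: (272/457)
  pull out 2: (2/457) = +1  (since 457 mod 8 = 1)
  pull out 2: (2/457) = +1  (since 457 mod 8 = 1)
  pull out 2: (2/457) = +1  (since 457 mod 8 = 1)
  pull out 2: (2/457) = +1  (since 457 mod 8 = 1)
  reciprocity: (17/457) -> +(457/17)
  reduce: (15/17)
  reciprocity: (15/17) -> +(17/15)
  reduce: (2/15)
  pull out 2: (2/15) = +1  (since 15 mod 8 = 7)
  (1/15) = 1
Product of signs = 1

1


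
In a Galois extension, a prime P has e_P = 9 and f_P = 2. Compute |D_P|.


|D_P| = e * f
= 9 * 2
= 18

18


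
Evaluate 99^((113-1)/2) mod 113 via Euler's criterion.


p = 113 is prime and the exponent is (p-1)/2 = 56, so by Euler's criterion 99^56 = (99/113) = +1 or -1 mod 113.
Compute by square-and-multiply:
  56 = 32 + 16 + 8 (binary 111000)
  Repeated squaring mod 113: 99^1 = 99, 99^2 = 83, 99^4 = 109, 99^8 = 16, 99^16 = 30, 99^32 = 109
  99^56 = 99^32 * 99^16 * 99^8 = 109 * 30 * 16 mod 113
    109 * 30 = 3270 = 106 mod 113
    106 * 16 = 1696 = 1 mod 113
  99^56 = 1 mod 113
Result 1: 99 is a quadratic residue mod 113.
99^56 mod 113 = 1

1


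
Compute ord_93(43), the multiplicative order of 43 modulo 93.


We want ord_93(43), the smallest k >= 1 with 43^k = 1 mod 93.
n = 93 = 3 * 31, phi(93) = 60; the order divides phi(n).
Divisors of 60: 1, 2, 3, 4, 5, 6, 10, 12, 15, 20, 30, 60
Repeated squaring mod 93: 43^1 = 43, 43^2 = 82, 43^4 = 28, 43^8 = 40, 43^16 = 19, 43^32 = 82
Test divisors in increasing order:
  k=1: 43^1 = 43 mod 93
  k=2: 43^2 = 82 mod 93
  k=3: 43^3 = 82 * 43 = 85 mod 93
  k=4: 43^4 = 28 mod 93
  k=5: 43^5 = 28 * 43 = 88 mod 93
  k=6: 43^6 = 28 * 82 = 64 mod 93
  k=10: 43^10 = 40 * 82 = 25 mod 93
  k=12: 43^12 = 40 * 28 = 4 mod 93
  k=15: 43^15 = 40 * 28 * 82 * 43 = 61 mod 93
  k=20: 43^20 = 19 * 28 = 67 mod 93
  k=30: 43^30 = 19 * 40 * 28 * 82 = 1 mod 93  <- first divisor giving 1
Order = 30

30


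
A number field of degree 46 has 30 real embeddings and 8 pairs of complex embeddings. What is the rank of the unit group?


By Dirichlet's unit theorem:
rank = r1 + r2 - 1
= 30 + 8 - 1
= 37

37


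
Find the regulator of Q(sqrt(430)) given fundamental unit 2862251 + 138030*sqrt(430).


epsilon = 2862251 + 138030*sqrt(430)
= 5.7245e+06
R = ln(5.7245e+06)
= 15.5603

15.5603


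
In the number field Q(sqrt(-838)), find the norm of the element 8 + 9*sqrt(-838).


N(a + b*sqrt(d)) = a^2 - d*b^2
= (8)^2 - (-838)*(9)^2
= 64 + 67878
= 67942

67942


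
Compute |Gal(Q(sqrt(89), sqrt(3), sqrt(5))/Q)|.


The 3 square roots of distinct primes are multiplicatively independent over Q,
so [K:Q] = 2^3 and Gal(K/Q) is isomorphic to (Z/2Z)^3.
|Gal| = 2^3 = 8

8


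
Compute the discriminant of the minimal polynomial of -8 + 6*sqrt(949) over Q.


The element -8 + 6*sqrt(949) has minimal polynomial:
x^2 + 16*x - 34100
Discriminant = (16)^2 - 4*(-34100)
= 256 + 136400
= 136656

136656


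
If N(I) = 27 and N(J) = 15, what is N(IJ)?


N(IJ) = N(I) * N(J)
= 27 * 15
= 405

405


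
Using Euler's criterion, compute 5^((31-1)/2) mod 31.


p = 31 is prime and the exponent is (p-1)/2 = 15, so by Euler's criterion 5^15 = (5/31) = +1 or -1 mod 31.
Compute by square-and-multiply:
  15 = 8 + 4 + 2 + 1 (binary 1111)
  Repeated squaring mod 31: 5^1 = 5, 5^2 = 25, 5^4 = 5, 5^8 = 25
  5^15 = 5^8 * 5^4 * 5^2 * 5^1 = 25 * 5 * 25 * 5 mod 31
    25 * 5 = 125 = 1 mod 31
    1 * 25 = 25 = 25 mod 31
    25 * 5 = 125 = 1 mod 31
  5^15 = 1 mod 31
Result 1: 5 is a quadratic residue mod 31.
5^15 mod 31 = 1

1


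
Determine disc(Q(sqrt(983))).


For K = Q(sqrt(d)) with d squarefree: disc(K) = d if d = 1 mod 4, and disc(K) = 4d if d = 2 or 3 mod 4.
Here d = 983, and d mod 4 = 3.
d = 3 mod 4, not 1 (O_K = Z[sqrt(d)]), so disc(K) = 4d = 4 * (983) = 3932

3932


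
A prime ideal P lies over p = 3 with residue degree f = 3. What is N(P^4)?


N(P^a) = p^(a*f)
= 3^(4*3)
= 3^12
= 531441

531441


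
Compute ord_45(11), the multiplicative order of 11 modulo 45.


We want ord_45(11), the smallest k >= 1 with 11^k = 1 mod 45.
n = 45 = 3^2 * 5, phi(45) = 24; the order divides phi(n).
Divisors of 24: 1, 2, 3, 4, 6, 8, 12, 24
Repeated squaring mod 45: 11^1 = 11, 11^2 = 31, 11^4 = 16, 11^8 = 31, 11^16 = 16
Test divisors in increasing order:
  k=1: 11^1 = 11 mod 45
  k=2: 11^2 = 31 mod 45
  k=3: 11^3 = 31 * 11 = 26 mod 45
  k=4: 11^4 = 16 mod 45
  k=6: 11^6 = 16 * 31 = 1 mod 45  <- first divisor giving 1
Order = 6

6


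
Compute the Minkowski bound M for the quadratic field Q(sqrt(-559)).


d = -559, d mod 4 = 1, so disc(K) = d = -559; |disc(K)| = 559
Imaginary quadratic field, so n = 2, s = r2 = 1, r1 = 0
M = (n!/n^n) * (4/pi)^s * sqrt(|disc(K)|) = (2!/2^2) * (4/pi)^1 * sqrt(559)
= 0.5 * 1.273240 * 23.643181
= 15.0517

15.0517


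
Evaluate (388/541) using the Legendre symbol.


p = 541 is prime, so compute (388/541) with the reciprocity algorithm (Jacobi-symbol steps: pull out 2s via (2/n), flip via reciprocity, reduce):
  pull out 2: (2/541) = -1  (since 541 mod 8 = 5)
  pull out 2: (2/541) = -1  (since 541 mod 8 = 5)
  reciprocity: (97/541) -> +(541/97)
  reduce: (56/97)
  pull out 2: (2/97) = +1  (since 97 mod 8 = 1)
  pull out 2: (2/97) = +1  (since 97 mod 8 = 1)
  pull out 2: (2/97) = +1  (since 97 mod 8 = 1)
  reciprocity: (7/97) -> +(97/7)
  reduce: (6/7)
  pull out 2: (2/7) = +1  (since 7 mod 8 = 7)
  reciprocity: (3/7) -> -(7/3)
  reduce: (1/3)
  (1/3) = 1
Product of signs = -1
(388/541) = -1

-1


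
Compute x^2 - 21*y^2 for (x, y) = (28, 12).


x^2 - d*y^2
= 28^2 - 21*12^2
= 784 - 3024
= -2240

-2240


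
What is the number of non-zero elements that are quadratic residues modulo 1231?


For prime p, the number of non-zero quadratic residues is (p-1)/2.
= (1231-1)/2
= 615

615


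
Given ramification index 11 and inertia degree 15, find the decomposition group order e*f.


|D_P| = e * f
= 11 * 15
= 165

165


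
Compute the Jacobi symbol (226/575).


Compute (226/575) via quadratic reciprocity:
  pull out 2: (2/575) = +1  (since 575 mod 8 = 7)
  reciprocity: (113/575) -> +(575/113)
  reduce: (10/113)
  pull out 2: (2/113) = +1  (since 113 mod 8 = 1)
  reciprocity: (5/113) -> +(113/5)
  reduce: (3/5)
  reciprocity: (3/5) -> +(5/3)
  reduce: (2/3)
  pull out 2: (2/3) = -1  (since 3 mod 8 = 3)
  (1/3) = 1
Product of signs = -1

-1


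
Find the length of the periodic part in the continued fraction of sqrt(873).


Run the CF algorithm for sqrt(873).
a_0 = floor(sqrt(873)) = 29; set m_0=0, q_0=1.
Recurrence: m' = q*a - m,  q' = (d - m'^2)/q,  a' = floor((a_0 + m')/q').
  step 1: m=29, q=32, a=1
  step 2: m=3, q=27, a=1
  step 3: m=24, q=11, a=4
  step 4: m=20, q=43, a=1
  step 5: m=23, q=8, a=6
  step 6: m=25, q=31, a=1
  step 7: m=6, q=27, a=1
  step 8: m=21, q=16, a=3
  step 9: m=27, q=9, a=6
  step 10: m=27, q=16, a=3
  step 11: m=21, q=27, a=1
  step 12: m=6, q=31, a=1
  step 13: m=25, q=8, a=6
  step 14: m=23, q=43, a=1
  step 15: m=20, q=11, a=4
  step 16: m=24, q=27, a=1
  step 17: m=3, q=32, a=1
  step 18: m=29, q=1, a=58
a_18 = 2*a_0 = 58, so the period closes here.
sqrt(873) = [29; 1, 1, 4, 1, 6, 1, 1, 3, 6, 3, 1, 1, 6, 1, 4, 1, 1, 58]
Period length = 18

18


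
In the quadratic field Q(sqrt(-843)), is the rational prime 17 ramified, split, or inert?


K = Q(sqrt(-843)). Since d mod 4 = 1, disc(K) = -843.
Check p | disc: -843 mod 17 = 7.
p does not divide disc. Compute Legendre symbol (d/p):
7^((17-1)/2) mod 17 = -1
(d/p) = -1, so p is inert: (p) stays prime with e=1, f=2, g=1.
Therefore p is inert.

inert


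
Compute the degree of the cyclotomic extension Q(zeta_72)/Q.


The degree equals Euler's totient phi(72).
72 = 2^3 * 3^2
phi(72) = 24

24


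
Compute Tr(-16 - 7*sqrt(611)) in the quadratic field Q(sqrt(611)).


Tr(a + b*sqrt(d)) = (a + b*sqrt(d)) + (a - b*sqrt(d)) = 2a
= 2 * (-16)
= -32

-32


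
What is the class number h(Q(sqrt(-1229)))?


K = Q(sqrt(-1229)). d mod 4 = 3, so D = disc(K) = 4d = -4916
h(K) equals the number of primitive reduced positive-definite forms (a, b, c) = a*x^2 + b*x*y + c*y^2 with b^2 - 4ac = D,
where reduced means |b| <= a <= c, with b >= 0 whenever |b| = a or a = c, and primitive means gcd(a, b, c) = 1.
Reduced forces 3a^2 <= |D| = 4916, so 1 <= a <= 40; b must have the parity of D, and c = (b^2 - D)/(4a) must be an integer >= a.
Enumerate a = 1..40, b in [-a, a]:
  a=1: (1, 0, 1229)  [1]
  a=2: (2, 2, 615)  [1]
  a=3: (3, -2, 410), (3, 2, 410)  [2]
  a=4: none
  a=5: (5, -2, 246), (5, 2, 246)  [2]
  a=6: (6, -2, 205), (6, 2, 205)  [2]
  a=7..8: none
  a=9: (9, -4, 137), (9, 4, 137)  [2]
  a=10: (10, -2, 123), (10, 2, 123)  [2]
  a=11: (11, -10, 114), (11, 10, 114)  [2]
  a=12..14: none
  a=15: (15, -8, 83), (15, -2, 82), (15, 2, 82), (15, 8, 83)  [4]
  a=16..17: none
  a=18: (18, -14, 71), (18, 14, 71)  [2]
  a=19: (19, -10, 66), (19, 10, 66)  [2]
  a=20..21: none
  a=22: (22, -10, 57), (22, 10, 57)  [2]
  a=23: (23, -12, 55), (23, 12, 55)  [2]
  a=24: none
  a=25: (25, -22, 54), (25, 22, 54)  [2]
  a=26: none
  a=27: (27, -22, 50), (27, 22, 50)  [2]
  a=28..29: none
  a=30: (30, -22, 45), (30, -2, 41), (30, 2, 41), (30, 22, 45)  [4]
  a=31..32: none
  a=33: (33, -32, 45), (33, -10, 38), (33, 10, 38), (33, 32, 45)  [4]
  a=34..40: none
Total reduced forms: 1 + 1 + 2 + 2 + 2 + 2 + 2 + 2 + 4 + 2 + 2 + 2 + 2 + 2 + 2 + 4 + 4 = 38
h = 38

38


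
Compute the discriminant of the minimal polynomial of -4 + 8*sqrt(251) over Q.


The element -4 + 8*sqrt(251) has minimal polynomial:
x^2 + 8*x - 16048
Discriminant = (8)^2 - 4*(-16048)
= 64 + 64192
= 64256

64256


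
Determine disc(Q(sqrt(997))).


For K = Q(sqrt(d)) with d squarefree: disc(K) = d if d = 1 mod 4, and disc(K) = 4d if d = 2 or 3 mod 4.
Here d = 997, and d mod 4 = 1.
d = 1 mod 4 (O_K = Z[(1+sqrt(d))/2]), so disc(K) = d = 997

997


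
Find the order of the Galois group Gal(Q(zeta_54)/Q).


|Gal(Q(zeta_54)/Q)| = phi(54)
= 18

18


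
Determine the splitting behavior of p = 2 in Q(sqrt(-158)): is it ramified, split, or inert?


K = Q(sqrt(-158)). Since d mod 4 = 2, disc(K) = -632.
Check p | disc: -632 mod 2 = 0.
p divides disc, so p ramifies: (p) = P^2 with e=2, f=1, g=1.
Therefore p is ramified.

ramified


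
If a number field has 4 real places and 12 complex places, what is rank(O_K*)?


By Dirichlet's unit theorem:
rank = r1 + r2 - 1
= 4 + 12 - 1
= 15

15


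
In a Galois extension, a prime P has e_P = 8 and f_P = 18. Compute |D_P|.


|D_P| = e * f
= 8 * 18
= 144

144


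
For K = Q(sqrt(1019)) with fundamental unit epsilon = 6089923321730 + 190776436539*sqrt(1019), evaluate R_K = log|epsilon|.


epsilon = 6089923321730 + 190776436539*sqrt(1019)
= 1.2180e+13
R = ln(1.2180e+13)
= 30.1308

30.1308


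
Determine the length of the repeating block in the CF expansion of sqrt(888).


Run the CF algorithm for sqrt(888).
a_0 = floor(sqrt(888)) = 29; set m_0=0, q_0=1.
Recurrence: m' = q*a - m,  q' = (d - m'^2)/q,  a' = floor((a_0 + m')/q').
  step 1: m=29, q=47, a=1
  step 2: m=18, q=12, a=3
  step 3: m=18, q=47, a=1
  step 4: m=29, q=1, a=58
a_4 = 2*a_0 = 58, so the period closes here.
sqrt(888) = [29; 1, 3, 1, 58]
Period length = 4

4


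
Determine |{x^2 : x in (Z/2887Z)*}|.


For prime p, the number of non-zero quadratic residues is (p-1)/2.
= (2887-1)/2
= 1443

1443


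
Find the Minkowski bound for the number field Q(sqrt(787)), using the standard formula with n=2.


d = 787, d mod 4 = 3, so disc(K) = 4d = 3148; |disc(K)| = 3148
Real quadratic field, so n = 2, s = r2 = 0, r1 = 2
M = (n!/n^n) * (4/pi)^s * sqrt(|disc(K)|) = (2!/2^2) * (4/pi)^0 * sqrt(3148)
= 0.5 * 1.000000 * 56.107041
= 28.0535

28.0535


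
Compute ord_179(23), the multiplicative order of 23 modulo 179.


We want ord_179(23), the smallest k >= 1 with 23^k = 1 mod 179.
n = 179 = 179, phi(179) = 178; the order divides phi(n).
Divisors of 178: 1, 2, 89, 178
Repeated squaring mod 179: 23^1 = 23, 23^2 = 171, 23^4 = 64, 23^8 = 158, 23^16 = 83, 23^32 = 87, 23^64 = 51, 23^128 = 95
Test divisors in increasing order:
  k=1: 23^1 = 23 mod 179
  k=2: 23^2 = 171 mod 179
  k=89: 23^89 = 51 * 83 * 158 * 23 = 178 mod 179
  k=178: 23^178 = 95 * 87 * 83 * 171 = 1 mod 179  <- first divisor giving 1
Order = 178

178


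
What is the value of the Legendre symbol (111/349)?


p = 349 is prime, so compute (111/349) with the reciprocity algorithm (Jacobi-symbol steps: pull out 2s via (2/n), flip via reciprocity, reduce):
  reciprocity: (111/349) -> +(349/111)
  reduce: (16/111)
  pull out 2: (2/111) = +1  (since 111 mod 8 = 7)
  pull out 2: (2/111) = +1  (since 111 mod 8 = 7)
  pull out 2: (2/111) = +1  (since 111 mod 8 = 7)
  pull out 2: (2/111) = +1  (since 111 mod 8 = 7)
  (1/111) = 1
Product of signs = 1
(111/349) = 1

1


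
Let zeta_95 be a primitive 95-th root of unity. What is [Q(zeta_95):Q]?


The degree equals Euler's totient phi(95).
95 = 5 * 19
phi(95) = 72

72


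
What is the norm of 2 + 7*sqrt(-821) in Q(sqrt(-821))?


N(a + b*sqrt(d)) = a^2 - d*b^2
= (2)^2 - (-821)*(7)^2
= 4 + 40229
= 40233

40233


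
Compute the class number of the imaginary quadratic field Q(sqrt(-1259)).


K = Q(sqrt(-1259)). d mod 4 = 1, so D = disc(K) = d = -1259
h(K) equals the number of primitive reduced positive-definite forms (a, b, c) = a*x^2 + b*x*y + c*y^2 with b^2 - 4ac = D,
where reduced means |b| <= a <= c, with b >= 0 whenever |b| = a or a = c, and primitive means gcd(a, b, c) = 1.
Reduced forces 3a^2 <= |D| = 1259, so 1 <= a <= 20; b must have the parity of D, and c = (b^2 - D)/(4a) must be an integer >= a.
Enumerate a = 1..20, b in [-a, a]:
  a=1: (1, 1, 315)  [1]
  a=2: none
  a=3: (3, -1, 105), (3, 1, 105)  [2]
  a=4: none
  a=5: (5, -1, 63), (5, 1, 63)  [2]
  a=6: none
  a=7: (7, -1, 45), (7, 1, 45)  [2]
  a=8: none
  a=9: (9, -1, 35), (9, 1, 35)  [2]
  a=10..14: none
  a=15: (15, -11, 23), (15, -1, 21), (15, 1, 21), (15, 11, 23)  [4]
  a=16: none
  a=17: (17, -13, 21), (17, 13, 21)  [2]
  a=18..20: none
Total reduced forms: 1 + 2 + 2 + 2 + 2 + 4 + 2 = 15
h = 15

15


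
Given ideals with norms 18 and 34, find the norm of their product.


N(IJ) = N(I) * N(J)
= 18 * 34
= 612

612


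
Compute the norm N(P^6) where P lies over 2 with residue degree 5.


N(P^a) = p^(a*f)
= 2^(6*5)
= 2^30
= 1073741824

1073741824


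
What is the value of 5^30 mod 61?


p = 61 is prime and the exponent is (p-1)/2 = 30, so by Euler's criterion 5^30 = (5/61) = +1 or -1 mod 61.
Compute by square-and-multiply:
  30 = 16 + 8 + 4 + 2 (binary 11110)
  Repeated squaring mod 61: 5^1 = 5, 5^2 = 25, 5^4 = 15, 5^8 = 42, 5^16 = 56
  5^30 = 5^16 * 5^8 * 5^4 * 5^2 = 56 * 42 * 15 * 25 mod 61
    56 * 42 = 2352 = 34 mod 61
    34 * 15 = 510 = 22 mod 61
    22 * 25 = 550 = 1 mod 61
  5^30 = 1 mod 61
Result 1: 5 is a quadratic residue mod 61.
5^30 mod 61 = 1

1


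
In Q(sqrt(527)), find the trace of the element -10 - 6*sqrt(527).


Tr(a + b*sqrt(d)) = (a + b*sqrt(d)) + (a - b*sqrt(d)) = 2a
= 2 * (-10)
= -20

-20


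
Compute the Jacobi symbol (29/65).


Compute (29/65) via quadratic reciprocity:
  reciprocity: (29/65) -> +(65/29)
  reduce: (7/29)
  reciprocity: (7/29) -> +(29/7)
  reduce: (1/7)
  (1/7) = 1
Product of signs = 1

1


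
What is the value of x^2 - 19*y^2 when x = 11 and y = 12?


x^2 - d*y^2
= 11^2 - 19*12^2
= 121 - 2736
= -2615

-2615


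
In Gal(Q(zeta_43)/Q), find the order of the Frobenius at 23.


The Frobenius at p in Gal(Q(zeta_n)/Q) = (Z/nZ)* is the class of p, so its order is ord_43(23), the smallest k >= 1 with 23^k = 1 mod 43.
n = 43 = 43, phi(43) = 42; the order divides phi(n).
Divisors of 42: 1, 2, 3, 6, 7, 14, 21, 42
Repeated squaring mod 43: 23^1 = 23, 23^2 = 13, 23^4 = 40, 23^8 = 9, 23^16 = 38, 23^32 = 25
Test divisors in increasing order:
  k=1: 23^1 = 23 mod 43
  k=2: 23^2 = 13 mod 43
  k=3: 23^3 = 13 * 23 = 41 mod 43
  k=6: 23^6 = 40 * 13 = 4 mod 43
  k=7: 23^7 = 40 * 13 * 23 = 6 mod 43
  k=14: 23^14 = 9 * 40 * 13 = 36 mod 43
  k=21: 23^21 = 38 * 40 * 23 = 1 mod 43  <- first divisor giving 1
Order = 21

21


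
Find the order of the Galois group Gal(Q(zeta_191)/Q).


|Gal(Q(zeta_191)/Q)| = phi(191)
= 190

190


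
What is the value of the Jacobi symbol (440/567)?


Compute (440/567) via quadratic reciprocity:
  pull out 2: (2/567) = +1  (since 567 mod 8 = 7)
  pull out 2: (2/567) = +1  (since 567 mod 8 = 7)
  pull out 2: (2/567) = +1  (since 567 mod 8 = 7)
  reciprocity: (55/567) -> -(567/55)
  reduce: (17/55)
  reciprocity: (17/55) -> +(55/17)
  reduce: (4/17)
  pull out 2: (2/17) = +1  (since 17 mod 8 = 1)
  pull out 2: (2/17) = +1  (since 17 mod 8 = 1)
  (1/17) = 1
Product of signs = -1

-1


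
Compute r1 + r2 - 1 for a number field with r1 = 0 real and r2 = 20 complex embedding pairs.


By Dirichlet's unit theorem:
rank = r1 + r2 - 1
= 0 + 20 - 1
= 19

19


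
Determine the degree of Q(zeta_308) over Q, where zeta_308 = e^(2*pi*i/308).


The degree equals Euler's totient phi(308).
308 = 2^2 * 7 * 11
phi(308) = 120

120


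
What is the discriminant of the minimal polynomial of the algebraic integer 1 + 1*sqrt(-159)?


The element 1 + 1*sqrt(-159) has minimal polynomial:
x^2 - 2*x + 160
Discriminant = (-2)^2 - 4*(160)
= 4 - 640
= -636

-636


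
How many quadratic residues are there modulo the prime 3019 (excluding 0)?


For prime p, the number of non-zero quadratic residues is (p-1)/2.
= (3019-1)/2
= 1509

1509


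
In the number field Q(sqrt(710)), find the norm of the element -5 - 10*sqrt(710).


N(a + b*sqrt(d)) = a^2 - d*b^2
= (-5)^2 - (710)*(-10)^2
= 25 - 71000
= -70975

-70975


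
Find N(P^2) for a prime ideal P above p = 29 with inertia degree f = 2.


N(P^a) = p^(a*f)
= 29^(2*2)
= 29^4
= 707281

707281


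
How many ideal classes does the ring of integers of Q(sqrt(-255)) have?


K = Q(sqrt(-255)). d mod 4 = 1, so D = disc(K) = d = -255
h(K) equals the number of primitive reduced positive-definite forms (a, b, c) = a*x^2 + b*x*y + c*y^2 with b^2 - 4ac = D,
where reduced means |b| <= a <= c, with b >= 0 whenever |b| = a or a = c, and primitive means gcd(a, b, c) = 1.
Reduced forces 3a^2 <= |D| = 255, so 1 <= a <= 9; b must have the parity of D, and c = (b^2 - D)/(4a) must be an integer >= a.
Enumerate a = 1..9, b in [-a, a]:
  a=1: (1, 1, 64)  [1]
  a=2: (2, -1, 32), (2, 1, 32)  [2]
  a=3: (3, 3, 22)  [1]
  a=4: (4, -1, 16), (4, 1, 16)  [2]
  a=5: (5, 5, 14)  [1]
  a=6: (6, -3, 11), (6, 3, 11)  [2]
  a=7: (7, -5, 10), (7, 5, 10)  [2]
  a=8: (8, 1, 8)  [1]
  a=9: none
Total reduced forms: 1 + 2 + 1 + 2 + 1 + 2 + 2 + 1 = 12
h = 12

12


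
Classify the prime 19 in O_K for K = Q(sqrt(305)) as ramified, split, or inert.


K = Q(sqrt(305)). Since d mod 4 = 1, disc(K) = 305.
Check p | disc: 305 mod 19 = 1.
p does not divide disc. Compute Legendre symbol (d/p):
1^((19-1)/2) mod 19 = 1
(d/p) = 1, so p splits: (p) = P*P' with e=1, f=1, g=2.
Therefore p is split.

split


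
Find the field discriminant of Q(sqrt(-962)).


For K = Q(sqrt(d)) with d squarefree: disc(K) = d if d = 1 mod 4, and disc(K) = 4d if d = 2 or 3 mod 4.
Here d = -962, and d mod 4 = 2.
d = 2 mod 4, not 1 (O_K = Z[sqrt(d)]), so disc(K) = 4d = 4 * (-962) = -3848

-3848


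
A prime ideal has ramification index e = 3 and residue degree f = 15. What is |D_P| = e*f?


|D_P| = e * f
= 3 * 15
= 45

45


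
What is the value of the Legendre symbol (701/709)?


p = 709 is prime, so compute (701/709) with the reciprocity algorithm (Jacobi-symbol steps: pull out 2s via (2/n), flip via reciprocity, reduce):
  reciprocity: (701/709) -> +(709/701)
  reduce: (8/701)
  pull out 2: (2/701) = -1  (since 701 mod 8 = 5)
  pull out 2: (2/701) = -1  (since 701 mod 8 = 5)
  pull out 2: (2/701) = -1  (since 701 mod 8 = 5)
  (1/701) = 1
Product of signs = -1
(701/709) = -1

-1


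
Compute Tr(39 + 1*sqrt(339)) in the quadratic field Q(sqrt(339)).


Tr(a + b*sqrt(d)) = (a + b*sqrt(d)) + (a - b*sqrt(d)) = 2a
= 2 * (39)
= 78

78


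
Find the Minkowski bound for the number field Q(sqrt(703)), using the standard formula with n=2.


d = 703, d mod 4 = 3, so disc(K) = 4d = 2812; |disc(K)| = 2812
Real quadratic field, so n = 2, s = r2 = 0, r1 = 2
M = (n!/n^n) * (4/pi)^s * sqrt(|disc(K)|) = (2!/2^2) * (4/pi)^0 * sqrt(2812)
= 0.5 * 1.000000 * 53.028294
= 26.5141

26.5141


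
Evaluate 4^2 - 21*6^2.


x^2 - d*y^2
= 4^2 - 21*6^2
= 16 - 756
= -740

-740


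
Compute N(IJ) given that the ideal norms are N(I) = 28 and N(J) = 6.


N(IJ) = N(I) * N(J)
= 28 * 6
= 168

168


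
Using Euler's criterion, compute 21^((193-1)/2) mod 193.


p = 193 is prime and the exponent is (p-1)/2 = 96, so by Euler's criterion 21^96 = (21/193) = +1 or -1 mod 193.
Compute by square-and-multiply:
  96 = 64 + 32 (binary 1100000)
  Repeated squaring mod 193: 21^1 = 21, 21^2 = 55, 21^4 = 130, 21^8 = 109, 21^16 = 108, 21^32 = 84, 21^64 = 108
  21^96 = 21^64 * 21^32 = 108 * 84 mod 193
    108 * 84 = 9072 = 1 mod 193
  21^96 = 1 mod 193
Result 1: 21 is a quadratic residue mod 193.
21^96 mod 193 = 1

1


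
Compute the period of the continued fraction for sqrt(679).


Run the CF algorithm for sqrt(679).
a_0 = floor(sqrt(679)) = 26; set m_0=0, q_0=1.
Recurrence: m' = q*a - m,  q' = (d - m'^2)/q,  a' = floor((a_0 + m')/q').
  step 1: m=26, q=3, a=17
  step 2: m=25, q=18, a=2
  step 3: m=11, q=31, a=1
  step 4: m=20, q=9, a=5
  step 5: m=25, q=6, a=8
  step 6: m=23, q=25, a=1
  step 7: m=2, q=27, a=1
  step 8: m=25, q=2, a=25
  step 9: m=25, q=27, a=1
  step 10: m=2, q=25, a=1
  step 11: m=23, q=6, a=8
  step 12: m=25, q=9, a=5
  step 13: m=20, q=31, a=1
  step 14: m=11, q=18, a=2
  step 15: m=25, q=3, a=17
  step 16: m=26, q=1, a=52
a_16 = 2*a_0 = 52, so the period closes here.
sqrt(679) = [26; 17, 2, 1, 5, 8, 1, 1, 25, 1, 1, 8, 5, 1, 2, 17, 52]
Period length = 16

16


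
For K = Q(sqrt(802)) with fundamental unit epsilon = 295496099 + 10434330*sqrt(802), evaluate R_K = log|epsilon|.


epsilon = 295496099 + 10434330*sqrt(802)
= 5.9099e+08
R = ln(5.9099e+08)
= 20.1973

20.1973


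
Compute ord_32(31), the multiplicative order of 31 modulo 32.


We want ord_32(31), the smallest k >= 1 with 31^k = 1 mod 32.
n = 32 = 2^5, phi(32) = 16; the order divides phi(n).
Divisors of 16: 1, 2, 4, 8, 16
Repeated squaring mod 32: 31^1 = 31, 31^2 = 1, 31^4 = 1, 31^8 = 1, 31^16 = 1
Test divisors in increasing order:
  k=1: 31^1 = 31 mod 32
  k=2: 31^2 = 1 mod 32  <- first divisor giving 1
Order = 2

2


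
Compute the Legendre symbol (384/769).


p = 769 is prime, so compute (384/769) with the reciprocity algorithm (Jacobi-symbol steps: pull out 2s via (2/n), flip via reciprocity, reduce):
  pull out 2: (2/769) = +1  (since 769 mod 8 = 1)
  pull out 2: (2/769) = +1  (since 769 mod 8 = 1)
  pull out 2: (2/769) = +1  (since 769 mod 8 = 1)
  pull out 2: (2/769) = +1  (since 769 mod 8 = 1)
  pull out 2: (2/769) = +1  (since 769 mod 8 = 1)
  pull out 2: (2/769) = +1  (since 769 mod 8 = 1)
  pull out 2: (2/769) = +1  (since 769 mod 8 = 1)
  reciprocity: (3/769) -> +(769/3)
  reduce: (1/3)
  (1/3) = 1
Product of signs = 1
(384/769) = 1

1


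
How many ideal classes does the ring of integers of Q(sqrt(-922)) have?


K = Q(sqrt(-922)). d mod 4 = 2, so D = disc(K) = 4d = -3688
h(K) equals the number of primitive reduced positive-definite forms (a, b, c) = a*x^2 + b*x*y + c*y^2 with b^2 - 4ac = D,
where reduced means |b| <= a <= c, with b >= 0 whenever |b| = a or a = c, and primitive means gcd(a, b, c) = 1.
Reduced forces 3a^2 <= |D| = 3688, so 1 <= a <= 35; b must have the parity of D, and c = (b^2 - D)/(4a) must be an integer >= a.
Enumerate a = 1..35, b in [-a, a]:
  a=1: (1, 0, 922)  [1]
  a=2: (2, 0, 461)  [1]
  a=3..6: none
  a=7: (7, -6, 133), (7, 6, 133)  [2]
  a=8..12: none
  a=13: (13, -2, 71), (13, 2, 71)  [2]
  a=14: (14, -8, 67), (14, 8, 67)  [2]
  a=15..16: none
  a=17: (17, -16, 58), (17, 16, 58)  [2]
  a=18: none
  a=19: (19, -6, 49), (19, 6, 49)  [2]
  a=20..25: none
  a=26: (26, -24, 41), (26, 24, 41)  [2]
  a=27..28: none
  a=29: (29, -16, 34), (29, 16, 34)  [2]
  a=30: none
  a=31: (31, -30, 37), (31, 30, 37)  [2]
  a=32..35: none
Total reduced forms: 1 + 1 + 2 + 2 + 2 + 2 + 2 + 2 + 2 + 2 = 18
h = 18

18


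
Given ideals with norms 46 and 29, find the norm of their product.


N(IJ) = N(I) * N(J)
= 46 * 29
= 1334

1334


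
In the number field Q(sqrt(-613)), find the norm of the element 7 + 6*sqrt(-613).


N(a + b*sqrt(d)) = a^2 - d*b^2
= (7)^2 - (-613)*(6)^2
= 49 + 22068
= 22117

22117


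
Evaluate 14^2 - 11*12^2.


x^2 - d*y^2
= 14^2 - 11*12^2
= 196 - 1584
= -1388

-1388


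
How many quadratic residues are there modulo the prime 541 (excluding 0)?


For prime p, the number of non-zero quadratic residues is (p-1)/2.
= (541-1)/2
= 270

270


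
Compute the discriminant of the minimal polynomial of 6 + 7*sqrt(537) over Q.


The element 6 + 7*sqrt(537) has minimal polynomial:
x^2 - 12*x - 26277
Discriminant = (-12)^2 - 4*(-26277)
= 144 + 105108
= 105252

105252


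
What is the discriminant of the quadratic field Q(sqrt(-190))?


For K = Q(sqrt(d)) with d squarefree: disc(K) = d if d = 1 mod 4, and disc(K) = 4d if d = 2 or 3 mod 4.
Here d = -190, and d mod 4 = 2.
d = 2 mod 4, not 1 (O_K = Z[sqrt(d)]), so disc(K) = 4d = 4 * (-190) = -760

-760


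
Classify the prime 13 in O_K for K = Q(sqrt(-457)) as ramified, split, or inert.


K = Q(sqrt(-457)). Since d mod 4 = 3, disc(K) = -1828.
Check p | disc: -1828 mod 13 = 5.
p does not divide disc. Compute Legendre symbol (d/p):
11^((13-1)/2) mod 13 = -1
(d/p) = -1, so p is inert: (p) stays prime with e=1, f=2, g=1.
Therefore p is inert.

inert


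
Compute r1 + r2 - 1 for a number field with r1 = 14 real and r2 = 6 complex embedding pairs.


By Dirichlet's unit theorem:
rank = r1 + r2 - 1
= 14 + 6 - 1
= 19

19


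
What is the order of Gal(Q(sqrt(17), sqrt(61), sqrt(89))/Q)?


The 3 square roots of distinct primes are multiplicatively independent over Q,
so [K:Q] = 2^3 and Gal(K/Q) is isomorphic to (Z/2Z)^3.
|Gal| = 2^3 = 8

8


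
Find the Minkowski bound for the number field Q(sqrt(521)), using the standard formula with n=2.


d = 521, d mod 4 = 1, so disc(K) = d = 521; |disc(K)| = 521
Real quadratic field, so n = 2, s = r2 = 0, r1 = 2
M = (n!/n^n) * (4/pi)^s * sqrt(|disc(K)|) = (2!/2^2) * (4/pi)^0 * sqrt(521)
= 0.5 * 1.000000 * 22.825424
= 11.4127

11.4127
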